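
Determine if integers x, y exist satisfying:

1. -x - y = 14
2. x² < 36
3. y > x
No

The full constraint system is jointly infeasible over the integers. Each constraint and what it forces:

  - -x - y = 14: is a linear equation tying the variables together
  - x² < 36: restricts x to |x| ≤ 5
  - y > x: bounds one variable relative to another variable

Propagating the comparison: y > x and x ≥ -5 give y ≥ -4. Range argument: with x ∈ [-5, 5], y ∈ [-4, ∞], the left side of the equation is at most 9, but the right side is 14 > 9. No integer solution exists.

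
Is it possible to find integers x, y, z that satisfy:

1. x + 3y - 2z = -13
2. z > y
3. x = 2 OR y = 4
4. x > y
Yes

Take x = 2, y = 1, z = 9. Substituting into each constraint:
  (1) 2 + 3(1) - 2(9) = -13 ✓
  (2) 9 > 1 ✓
  (3) x = 2, target 2 ✓ (first branch holds)
  (4) 2 > 1 ✓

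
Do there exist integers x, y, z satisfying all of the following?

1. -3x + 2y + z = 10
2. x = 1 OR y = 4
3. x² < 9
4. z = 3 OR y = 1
Yes

Take x = 1, y = 1, z = 11. Substituting into each constraint:
  (1) -3(1) + 2(1) + 11 = 10 ✓
  (2) x = 1, target 1 ✓ (first branch holds)
  (3) x² = (1)² = 1, and 1 < 9 ✓
  (4) y = 1, target 1 ✓ (second branch holds)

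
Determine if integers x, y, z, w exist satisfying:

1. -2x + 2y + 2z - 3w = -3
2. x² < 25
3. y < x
Yes

Take x = 3, y = 0, z = 0, w = -1. Substituting into each constraint:
  (1) -2(3) + 2(0) + 2(0) - 3(-1) = -3 ✓
  (2) x² = (3)² = 9, and 9 < 25 ✓
  (3) 0 < 3 ✓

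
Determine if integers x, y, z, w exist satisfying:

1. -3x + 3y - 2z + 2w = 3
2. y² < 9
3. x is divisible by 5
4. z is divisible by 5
Yes

Take x = 0, y = 1, z = 0, w = 0. Substituting into each constraint:
  (1) -3(0) + 3(1) - 2(0) + 2(0) = 3 ✓
  (2) y² = (1)² = 1, and 1 < 9 ✓
  (3) 0 = 5 × 0, remainder 0 ✓
  (4) 0 = 5 × 0, remainder 0 ✓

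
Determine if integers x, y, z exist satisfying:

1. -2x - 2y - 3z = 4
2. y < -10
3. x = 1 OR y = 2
Yes

Take x = 1, y = -12, z = 6. Substituting into each constraint:
  (1) -2(1) - 2(-12) - 3(6) = 4 ✓
  (2) -12 < -10 ✓
  (3) x = 1, target 1 ✓ (first branch holds)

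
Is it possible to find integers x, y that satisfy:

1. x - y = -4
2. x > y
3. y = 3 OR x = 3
No

A contradictory subset is {x - y = -4, x > y}. No integer assignment can satisfy these jointly:

  - x - y = -4: is a linear equation tying the variables together
  - x > y: bounds one variable relative to another variable

From the equation, x − y = -4, i.e. x − y = -4; but x > y requires x − y ≥ 1. Contradiction.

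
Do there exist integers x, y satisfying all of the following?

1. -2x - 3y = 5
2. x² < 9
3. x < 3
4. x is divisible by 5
No

The full constraint system is jointly infeasible over the integers. Each constraint and what it forces:

  - -2x - 3y = 5: is a linear equation tying the variables together
  - x² < 9: restricts x to |x| ≤ 2
  - x < 3: bounds one variable relative to a constant
  - x is divisible by 5: restricts x to multiples of 5

The bounds confine x to {0} with 5 | x. For each value, substitute into the equation:
  • x = 0: the equation gives -3y = 5, so y would not be an integer.
Every case fails, so no integer solution exists.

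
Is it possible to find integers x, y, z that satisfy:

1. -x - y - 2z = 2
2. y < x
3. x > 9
Yes

Take x = 10, y = 0, z = -6. Substituting into each constraint:
  (1) (-10) + 0 - 2(-6) = 2 ✓
  (2) 0 < 10 ✓
  (3) 10 > 9 ✓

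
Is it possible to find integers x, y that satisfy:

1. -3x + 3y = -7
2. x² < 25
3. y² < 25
No

Even the single constraint (-3x + 3y = -7) is infeasible over the integers.

  - -3x + 3y = -7: every term on the left is divisible by 3, so the LHS ≡ 0 (mod 3), but the RHS -7 is not — no integer solution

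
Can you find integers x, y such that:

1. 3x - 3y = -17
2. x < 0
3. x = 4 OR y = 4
No

Even the single constraint (3x - 3y = -17) is infeasible over the integers.

  - 3x - 3y = -17: every term on the left is divisible by 3, so the LHS ≡ 0 (mod 3), but the RHS -17 is not — no integer solution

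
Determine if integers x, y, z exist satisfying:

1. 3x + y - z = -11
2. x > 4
Yes

Take x = 5, y = 0, z = 26. Substituting into each constraint:
  (1) 3(5) + 0 + (-26) = -11 ✓
  (2) 5 > 4 ✓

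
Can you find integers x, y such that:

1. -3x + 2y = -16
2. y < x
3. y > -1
Yes

Take x = 6, y = 1. Substituting into each constraint:
  (1) -3(6) + 2(1) = -16 ✓
  (2) 1 < 6 ✓
  (3) 1 > -1 ✓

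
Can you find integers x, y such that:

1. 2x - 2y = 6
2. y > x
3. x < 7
No

A contradictory subset is {2x - 2y = 6, y > x}. No integer assignment can satisfy these jointly:

  - 2x - 2y = 6: is a linear equation tying the variables together
  - y > x: bounds one variable relative to another variable

From the equation, x − y = 3, i.e. y − x = -3; but y > x requires y − x ≥ 1. Contradiction.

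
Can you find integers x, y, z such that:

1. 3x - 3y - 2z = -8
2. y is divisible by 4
Yes

Take x = -2, y = 0, z = 1. Substituting into each constraint:
  (1) 3(-2) - 3(0) - 2(1) = -8 ✓
  (2) 0 = 4 × 0, remainder 0 ✓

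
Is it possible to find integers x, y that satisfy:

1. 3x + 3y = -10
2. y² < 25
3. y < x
No

Even the single constraint (3x + 3y = -10) is infeasible over the integers.

  - 3x + 3y = -10: every term on the left is divisible by 3, so the LHS ≡ 0 (mod 3), but the RHS -10 is not — no integer solution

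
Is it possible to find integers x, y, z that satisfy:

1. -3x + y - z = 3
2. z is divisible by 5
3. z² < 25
Yes

Take x = 0, y = 3, z = 0. Substituting into each constraint:
  (1) -3(0) + 3 + 0 = 3 ✓
  (2) 0 = 5 × 0, remainder 0 ✓
  (3) z² = (0)² = 0, and 0 < 25 ✓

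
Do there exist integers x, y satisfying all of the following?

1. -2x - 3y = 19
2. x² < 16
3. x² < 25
Yes

Take x = -2, y = -5. Substituting into each constraint:
  (1) -2(-2) - 3(-5) = 19 ✓
  (2) x² = (-2)² = 4, and 4 < 16 ✓
  (3) x² = (-2)² = 4, and 4 < 25 ✓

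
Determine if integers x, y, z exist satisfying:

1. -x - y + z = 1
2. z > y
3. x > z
Yes

Take x = 0, y = -2, z = -1. Substituting into each constraint:
  (1) 0 + 2 + (-1) = 1 ✓
  (2) -1 > -2 ✓
  (3) 0 > -1 ✓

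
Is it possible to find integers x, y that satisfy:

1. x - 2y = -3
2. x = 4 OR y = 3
Yes

Take x = 3, y = 3. Substituting into each constraint:
  (1) 3 - 2(3) = -3 ✓
  (2) y = 3, target 3 ✓ (second branch holds)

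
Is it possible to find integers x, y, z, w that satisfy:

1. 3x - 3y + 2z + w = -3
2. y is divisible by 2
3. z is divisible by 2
Yes

Take x = -1, y = 0, z = 0, w = 0. Substituting into each constraint:
  (1) 3(-1) - 3(0) + 2(0) + 0 = -3 ✓
  (2) 0 = 2 × 0, remainder 0 ✓
  (3) 0 = 2 × 0, remainder 0 ✓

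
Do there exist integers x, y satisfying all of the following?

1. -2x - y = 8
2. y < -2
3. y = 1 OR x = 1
Yes

Take x = 1, y = -10. Substituting into each constraint:
  (1) -2(1) + 10 = 8 ✓
  (2) -10 < -2 ✓
  (3) x = 1, target 1 ✓ (second branch holds)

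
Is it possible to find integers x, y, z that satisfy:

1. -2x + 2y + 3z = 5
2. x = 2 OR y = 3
Yes

Take x = -1, y = 3, z = -1. Substituting into each constraint:
  (1) -2(-1) + 2(3) + 3(-1) = 5 ✓
  (2) y = 3, target 3 ✓ (second branch holds)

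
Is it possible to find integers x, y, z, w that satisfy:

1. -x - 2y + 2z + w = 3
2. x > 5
Yes

Take x = 6, y = 0, z = 4, w = 1. Substituting into each constraint:
  (1) (-6) - 2(0) + 2(4) + 1 = 3 ✓
  (2) 6 > 5 ✓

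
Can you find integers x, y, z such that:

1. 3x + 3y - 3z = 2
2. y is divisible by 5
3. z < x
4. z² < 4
No

Even the single constraint (3x + 3y - 3z = 2) is infeasible over the integers.

  - 3x + 3y - 3z = 2: every term on the left is divisible by 3, so the LHS ≡ 0 (mod 3), but the RHS 2 is not — no integer solution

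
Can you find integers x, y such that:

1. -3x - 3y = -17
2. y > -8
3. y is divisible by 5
No

Even the single constraint (-3x - 3y = -17) is infeasible over the integers.

  - -3x - 3y = -17: every term on the left is divisible by 3, so the LHS ≡ 0 (mod 3), but the RHS -17 is not — no integer solution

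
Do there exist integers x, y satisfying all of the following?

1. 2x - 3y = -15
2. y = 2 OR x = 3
Yes

Take x = 3, y = 7. Substituting into each constraint:
  (1) 2(3) - 3(7) = -15 ✓
  (2) x = 3, target 3 ✓ (second branch holds)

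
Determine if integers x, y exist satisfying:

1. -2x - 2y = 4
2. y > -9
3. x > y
Yes

Take x = 0, y = -2. Substituting into each constraint:
  (1) -2(0) - 2(-2) = 4 ✓
  (2) -2 > -9 ✓
  (3) 0 > -2 ✓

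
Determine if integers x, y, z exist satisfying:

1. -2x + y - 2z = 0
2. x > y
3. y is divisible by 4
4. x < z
Yes

Take x = -3, y = -4, z = 1. Substituting into each constraint:
  (1) -2(-3) + (-4) - 2(1) = 0 ✓
  (2) -3 > -4 ✓
  (3) -4 = 4 × -1, remainder 0 ✓
  (4) -3 < 1 ✓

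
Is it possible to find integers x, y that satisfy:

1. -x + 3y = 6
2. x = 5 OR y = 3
Yes

Take x = 3, y = 3. Substituting into each constraint:
  (1) (-3) + 3(3) = 6 ✓
  (2) y = 3, target 3 ✓ (second branch holds)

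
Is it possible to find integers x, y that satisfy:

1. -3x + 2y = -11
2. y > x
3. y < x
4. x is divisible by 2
No

A contradictory subset is {y > x, y < x}. No integer assignment can satisfy these jointly:

  - y > x: bounds one variable relative to another variable
  - y < x: bounds one variable relative to another variable

Direct contradiction: y > x and x > y cannot both hold.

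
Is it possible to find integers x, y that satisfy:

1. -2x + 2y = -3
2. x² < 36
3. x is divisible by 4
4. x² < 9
No

Even the single constraint (-2x + 2y = -3) is infeasible over the integers.

  - -2x + 2y = -3: every term on the left is divisible by 2, so the LHS ≡ 0 (mod 2), but the RHS -3 is not — no integer solution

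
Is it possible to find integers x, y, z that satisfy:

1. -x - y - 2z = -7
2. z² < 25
Yes

Take x = 7, y = 0, z = 0. Substituting into each constraint:
  (1) (-7) + 0 - 2(0) = -7 ✓
  (2) z² = (0)² = 0, and 0 < 25 ✓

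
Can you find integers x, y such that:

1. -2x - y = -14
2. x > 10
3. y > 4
No

The full constraint system is jointly infeasible over the integers. Each constraint and what it forces:

  - -2x - y = -14: is a linear equation tying the variables together
  - x > 10: bounds one variable relative to a constant
  - y > 4: bounds one variable relative to a constant

Range argument: with x ∈ [11, ∞], y ∈ [5, ∞], the left side of the equation is at most -27, but the right side is -14 > -27. No integer solution exists.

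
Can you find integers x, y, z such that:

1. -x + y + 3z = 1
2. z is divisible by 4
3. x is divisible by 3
Yes

Take x = 0, y = 1, z = 0. Substituting into each constraint:
  (1) 0 + 1 + 3(0) = 1 ✓
  (2) 0 = 4 × 0, remainder 0 ✓
  (3) 0 = 3 × 0, remainder 0 ✓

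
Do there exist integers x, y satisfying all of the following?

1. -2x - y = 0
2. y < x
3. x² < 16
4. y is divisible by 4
Yes

Take x = 2, y = -4. Substituting into each constraint:
  (1) -2(2) + 4 = 0 ✓
  (2) -4 < 2 ✓
  (3) x² = (2)² = 4, and 4 < 16 ✓
  (4) -4 = 4 × -1, remainder 0 ✓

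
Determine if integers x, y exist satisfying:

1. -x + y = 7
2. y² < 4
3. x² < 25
No

The full constraint system is jointly infeasible over the integers. Each constraint and what it forces:

  - -x + y = 7: is a linear equation tying the variables together
  - y² < 4: restricts y to |y| ≤ 1
  - x² < 25: restricts x to |x| ≤ 4

Range argument: with x ∈ [-4, 4], y ∈ [-1, 1], the left side of the equation is at most 5, but the right side is 7 > 5. No integer solution exists.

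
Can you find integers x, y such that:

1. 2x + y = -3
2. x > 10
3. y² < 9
No

The full constraint system is jointly infeasible over the integers. Each constraint and what it forces:

  - 2x + y = -3: is a linear equation tying the variables together
  - x > 10: bounds one variable relative to a constant
  - y² < 9: restricts y to |y| ≤ 2

Range argument: with x ∈ [11, ∞], y ∈ [-2, 2], the left side of the equation is at least 20, but the right side is -3 < 20. No integer solution exists.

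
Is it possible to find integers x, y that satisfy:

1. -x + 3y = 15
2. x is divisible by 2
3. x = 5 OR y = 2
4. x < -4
No

The full constraint system is jointly infeasible over the integers. Each constraint and what it forces:

  - -x + 3y = 15: is a linear equation tying the variables together
  - x is divisible by 2: restricts x to multiples of 2
  - x = 5 OR y = 2: forces a choice: either x = 5 or y = 2
  - x < -4: bounds one variable relative to a constant

Split on the disjunction (x = 5 OR y = 2):
  • If x = 5: this contradicts the divisibility constraint — 5 is not a multiple of 2.
  • If y = 2: with y = 2, writing x = 2x', every remaining term of the linear equation is divisible by 2, so the left side is ≡ 0 (mod 2); but the right side 9 ≡ 1 (mod 2). No integers can satisfy it.
Both branches are infeasible, so the system has no integer solution.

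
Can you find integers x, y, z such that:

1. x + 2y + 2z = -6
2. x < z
Yes

Take x = 0, y = -4, z = 1. Substituting into each constraint:
  (1) 0 + 2(-4) + 2(1) = -6 ✓
  (2) 0 < 1 ✓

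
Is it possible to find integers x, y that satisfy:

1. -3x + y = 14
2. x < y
Yes

Take x = -6, y = -4. Substituting into each constraint:
  (1) -3(-6) + (-4) = 14 ✓
  (2) -6 < -4 ✓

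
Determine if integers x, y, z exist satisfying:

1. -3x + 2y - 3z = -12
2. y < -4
Yes

Take x = 0, y = -6, z = 0. Substituting into each constraint:
  (1) -3(0) + 2(-6) - 3(0) = -12 ✓
  (2) -6 < -4 ✓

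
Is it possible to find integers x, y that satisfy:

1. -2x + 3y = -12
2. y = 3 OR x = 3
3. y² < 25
Yes

Take x = 3, y = -2. Substituting into each constraint:
  (1) -2(3) + 3(-2) = -12 ✓
  (2) x = 3, target 3 ✓ (second branch holds)
  (3) y² = (-2)² = 4, and 4 < 25 ✓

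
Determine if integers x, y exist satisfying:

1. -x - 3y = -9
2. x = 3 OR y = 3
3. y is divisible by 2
Yes

Take x = 3, y = 2. Substituting into each constraint:
  (1) (-3) - 3(2) = -9 ✓
  (2) x = 3, target 3 ✓ (first branch holds)
  (3) 2 = 2 × 1, remainder 0 ✓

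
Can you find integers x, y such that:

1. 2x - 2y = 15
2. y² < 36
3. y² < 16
No

Even the single constraint (2x - 2y = 15) is infeasible over the integers.

  - 2x - 2y = 15: every term on the left is divisible by 2, so the LHS ≡ 0 (mod 2), but the RHS 15 is not — no integer solution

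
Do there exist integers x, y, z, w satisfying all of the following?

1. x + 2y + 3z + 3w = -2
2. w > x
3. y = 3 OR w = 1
Yes

Take x = -1, y = 4, z = -4, w = 1. Substituting into each constraint:
  (1) (-1) + 2(4) + 3(-4) + 3(1) = -2 ✓
  (2) 1 > -1 ✓
  (3) w = 1, target 1 ✓ (second branch holds)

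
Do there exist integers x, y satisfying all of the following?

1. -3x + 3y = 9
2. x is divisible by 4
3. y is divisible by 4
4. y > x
No

A contradictory subset is {-3x + 3y = 9, x is divisible by 4, y is divisible by 4}. No integer assignment can satisfy these jointly:

  - -3x + 3y = 9: is a linear equation tying the variables together
  - x is divisible by 4: restricts x to multiples of 4
  - y is divisible by 4: restricts y to multiples of 4

Modular obstruction: writing x = 4x' and writing y = 4y', every remaining term of the linear equation is divisible by 12, so the left side is ≡ 0 (mod 12); but the right side 9 ≡ 9 (mod 12). No integers can satisfy it.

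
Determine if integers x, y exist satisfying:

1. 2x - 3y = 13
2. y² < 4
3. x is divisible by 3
No

A contradictory subset is {2x - 3y = 13, x is divisible by 3}. No integer assignment can satisfy these jointly:

  - 2x - 3y = 13: is a linear equation tying the variables together
  - x is divisible by 3: restricts x to multiples of 3

Modular obstruction: writing x = 3x', every remaining term of the linear equation is divisible by 3, so the left side is ≡ 0 (mod 3); but the right side 13 ≡ 1 (mod 3). No integers can satisfy it.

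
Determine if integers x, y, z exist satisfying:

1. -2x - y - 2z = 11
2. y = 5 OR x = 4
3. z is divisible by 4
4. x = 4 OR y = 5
Yes

Take x = 4, y = -19, z = 0. Substituting into each constraint:
  (1) -2(4) + 19 - 2(0) = 11 ✓
  (2) x = 4, target 4 ✓ (second branch holds)
  (3) 0 = 4 × 0, remainder 0 ✓
  (4) x = 4, target 4 ✓ (first branch holds)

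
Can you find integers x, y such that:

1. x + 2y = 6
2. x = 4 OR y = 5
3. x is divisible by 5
No

The full constraint system is jointly infeasible over the integers. Each constraint and what it forces:

  - x + 2y = 6: is a linear equation tying the variables together
  - x = 4 OR y = 5: forces a choice: either x = 4 or y = 5
  - x is divisible by 5: restricts x to multiples of 5

Split on the disjunction (x = 4 OR y = 5):
  • If x = 4: this contradicts the divisibility constraint — 4 is not a multiple of 5.
  • If y = 5: with y = 5, writing x = 5x', every remaining term of the linear equation is divisible by 5, so the left side is ≡ 0 (mod 5); but the right side -4 ≡ 1 (mod 5). No integers can satisfy it.
Both branches are infeasible, so the system has no integer solution.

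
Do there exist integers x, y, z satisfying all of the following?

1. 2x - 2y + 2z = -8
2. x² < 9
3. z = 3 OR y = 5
Yes

Take x = 0, y = 5, z = 1. Substituting into each constraint:
  (1) 2(0) - 2(5) + 2(1) = -8 ✓
  (2) x² = (0)² = 0, and 0 < 9 ✓
  (3) y = 5, target 5 ✓ (second branch holds)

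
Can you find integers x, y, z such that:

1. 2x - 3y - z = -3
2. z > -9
Yes

Take x = 0, y = 1, z = 0. Substituting into each constraint:
  (1) 2(0) - 3(1) + 0 = -3 ✓
  (2) 0 > -9 ✓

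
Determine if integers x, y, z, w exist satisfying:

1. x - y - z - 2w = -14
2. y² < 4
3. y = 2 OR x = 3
Yes

Take x = 3, y = 1, z = 16, w = 0. Substituting into each constraint:
  (1) 3 + (-1) + (-16) - 2(0) = -14 ✓
  (2) y² = (1)² = 1, and 1 < 4 ✓
  (3) x = 3, target 3 ✓ (second branch holds)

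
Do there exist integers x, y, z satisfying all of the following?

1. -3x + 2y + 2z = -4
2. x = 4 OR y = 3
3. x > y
Yes

Take x = 6, y = 3, z = 4. Substituting into each constraint:
  (1) -3(6) + 2(3) + 2(4) = -4 ✓
  (2) y = 3, target 3 ✓ (second branch holds)
  (3) 6 > 3 ✓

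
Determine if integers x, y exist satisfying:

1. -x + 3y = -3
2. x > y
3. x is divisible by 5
Yes

Take x = 0, y = -1. Substituting into each constraint:
  (1) 0 + 3(-1) = -3 ✓
  (2) 0 > -1 ✓
  (3) 0 = 5 × 0, remainder 0 ✓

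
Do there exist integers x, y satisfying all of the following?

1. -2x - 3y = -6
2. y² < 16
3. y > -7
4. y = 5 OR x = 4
No

A contradictory subset is {-2x - 3y = -6, y² < 16, y = 5 OR x = 4}. No integer assignment can satisfy these jointly:

  - -2x - 3y = -6: is a linear equation tying the variables together
  - y² < 16: restricts y to |y| ≤ 3
  - y = 5 OR x = 4: forces a choice: either y = 5 or x = 4

Split on the disjunction (y = 5 OR x = 4):
  • If y = 5: this contradicts y² < 16, which requires |y| ≤ 3.
  • If x = 4: with x = 4, every remaining term of the linear equation is divisible by 3, so the left side is ≡ 0 (mod 3); but the right side 2 ≡ 2 (mod 3). No integers can satisfy it.
Both branches are infeasible, so the system has no integer solution.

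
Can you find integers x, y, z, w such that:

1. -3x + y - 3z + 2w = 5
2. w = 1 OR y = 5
Yes

Take x = 0, y = 5, z = 0, w = 0. Substituting into each constraint:
  (1) -3(0) + 5 - 3(0) + 2(0) = 5 ✓
  (2) y = 5, target 5 ✓ (second branch holds)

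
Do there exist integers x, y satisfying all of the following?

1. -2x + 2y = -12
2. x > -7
Yes

Take x = 6, y = 0. Substituting into each constraint:
  (1) -2(6) + 2(0) = -12 ✓
  (2) 6 > -7 ✓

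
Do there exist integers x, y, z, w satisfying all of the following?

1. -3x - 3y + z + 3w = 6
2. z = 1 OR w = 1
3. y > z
Yes

Take x = 0, y = -2, z = -3, w = 1. Substituting into each constraint:
  (1) -3(0) - 3(-2) + (-3) + 3(1) = 6 ✓
  (2) w = 1, target 1 ✓ (second branch holds)
  (3) -2 > -3 ✓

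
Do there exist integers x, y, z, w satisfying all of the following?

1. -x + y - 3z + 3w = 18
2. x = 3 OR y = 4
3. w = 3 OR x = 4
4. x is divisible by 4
Yes

Take x = -8, y = 4, z = 1, w = 3. Substituting into each constraint:
  (1) 8 + 4 - 3(1) + 3(3) = 18 ✓
  (2) y = 4, target 4 ✓ (second branch holds)
  (3) w = 3, target 3 ✓ (first branch holds)
  (4) -8 = 4 × -2, remainder 0 ✓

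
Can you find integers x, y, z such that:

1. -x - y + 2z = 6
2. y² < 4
Yes

Take x = 0, y = 0, z = 3. Substituting into each constraint:
  (1) 0 + 0 + 2(3) = 6 ✓
  (2) y² = (0)² = 0, and 0 < 4 ✓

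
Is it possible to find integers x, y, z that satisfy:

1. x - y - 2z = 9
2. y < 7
Yes

Take x = 0, y = -9, z = 0. Substituting into each constraint:
  (1) 0 + 9 - 2(0) = 9 ✓
  (2) -9 < 7 ✓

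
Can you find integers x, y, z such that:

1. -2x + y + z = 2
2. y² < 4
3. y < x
Yes

Take x = 0, y = -1, z = 3. Substituting into each constraint:
  (1) -2(0) + (-1) + 3 = 2 ✓
  (2) y² = (-1)² = 1, and 1 < 4 ✓
  (3) -1 < 0 ✓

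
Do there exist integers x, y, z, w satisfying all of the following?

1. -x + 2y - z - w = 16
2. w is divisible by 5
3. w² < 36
Yes

Take x = 0, y = 0, z = -16, w = 0. Substituting into each constraint:
  (1) 0 + 2(0) + 16 + 0 = 16 ✓
  (2) 0 = 5 × 0, remainder 0 ✓
  (3) w² = (0)² = 0, and 0 < 36 ✓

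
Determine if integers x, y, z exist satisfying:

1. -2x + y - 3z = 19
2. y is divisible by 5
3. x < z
Yes

Take x = -2, y = 15, z = 0. Substituting into each constraint:
  (1) -2(-2) + 15 - 3(0) = 19 ✓
  (2) 15 = 5 × 3, remainder 0 ✓
  (3) -2 < 0 ✓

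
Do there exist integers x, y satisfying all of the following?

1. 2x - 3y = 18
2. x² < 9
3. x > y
Yes

Take x = 0, y = -6. Substituting into each constraint:
  (1) 2(0) - 3(-6) = 18 ✓
  (2) x² = (0)² = 0, and 0 < 9 ✓
  (3) 0 > -6 ✓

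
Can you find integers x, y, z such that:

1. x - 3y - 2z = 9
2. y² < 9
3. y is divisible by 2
Yes

Take x = 1, y = 0, z = -4. Substituting into each constraint:
  (1) 1 - 3(0) - 2(-4) = 9 ✓
  (2) y² = (0)² = 0, and 0 < 9 ✓
  (3) 0 = 2 × 0, remainder 0 ✓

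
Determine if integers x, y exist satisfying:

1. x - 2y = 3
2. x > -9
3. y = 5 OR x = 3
Yes

Take x = 13, y = 5. Substituting into each constraint:
  (1) 13 - 2(5) = 3 ✓
  (2) 13 > -9 ✓
  (3) y = 5, target 5 ✓ (first branch holds)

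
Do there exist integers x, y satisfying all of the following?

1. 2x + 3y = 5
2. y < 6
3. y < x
Yes

Take x = 4, y = -1. Substituting into each constraint:
  (1) 2(4) + 3(-1) = 5 ✓
  (2) -1 < 6 ✓
  (3) -1 < 4 ✓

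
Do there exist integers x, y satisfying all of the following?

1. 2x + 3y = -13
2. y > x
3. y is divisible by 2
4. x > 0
No

A contradictory subset is {2x + 3y = -13, y > x, x > 0}. No integer assignment can satisfy these jointly:

  - 2x + 3y = -13: is a linear equation tying the variables together
  - y > x: bounds one variable relative to another variable
  - x > 0: bounds one variable relative to a constant

Propagating the comparison: y > x and x ≥ 1 give y ≥ 2. Range argument: with x ∈ [1, ∞], y ∈ [2, ∞], the left side of the equation is at least 8, but the right side is -13 < 8. No integer solution exists.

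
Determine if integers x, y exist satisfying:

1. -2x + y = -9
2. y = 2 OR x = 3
Yes

Take x = 3, y = -3. Substituting into each constraint:
  (1) -2(3) + (-3) = -9 ✓
  (2) x = 3, target 3 ✓ (second branch holds)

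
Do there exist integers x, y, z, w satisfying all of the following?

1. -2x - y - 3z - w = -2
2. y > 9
Yes

Take x = 0, y = 10, z = 0, w = -8. Substituting into each constraint:
  (1) -2(0) + (-10) - 3(0) + 8 = -2 ✓
  (2) 10 > 9 ✓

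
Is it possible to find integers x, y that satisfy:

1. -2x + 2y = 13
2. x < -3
No

Even the single constraint (-2x + 2y = 13) is infeasible over the integers.

  - -2x + 2y = 13: every term on the left is divisible by 2, so the LHS ≡ 0 (mod 2), but the RHS 13 is not — no integer solution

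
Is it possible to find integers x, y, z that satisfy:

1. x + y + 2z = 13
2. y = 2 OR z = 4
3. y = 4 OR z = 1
Yes

Take x = 1, y = 4, z = 4. Substituting into each constraint:
  (1) 1 + 4 + 2(4) = 13 ✓
  (2) z = 4, target 4 ✓ (second branch holds)
  (3) y = 4, target 4 ✓ (first branch holds)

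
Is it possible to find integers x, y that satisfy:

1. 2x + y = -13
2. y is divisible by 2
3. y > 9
No

A contradictory subset is {2x + y = -13, y is divisible by 2}. No integer assignment can satisfy these jointly:

  - 2x + y = -13: is a linear equation tying the variables together
  - y is divisible by 2: restricts y to multiples of 2

Modular obstruction: writing y = 2y', every remaining term of the linear equation is divisible by 2, so the left side is ≡ 0 (mod 2); but the right side -13 ≡ 1 (mod 2). No integers can satisfy it.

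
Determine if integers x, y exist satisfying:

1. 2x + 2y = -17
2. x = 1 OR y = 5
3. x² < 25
No

Even the single constraint (2x + 2y = -17) is infeasible over the integers.

  - 2x + 2y = -17: every term on the left is divisible by 2, so the LHS ≡ 0 (mod 2), but the RHS -17 is not — no integer solution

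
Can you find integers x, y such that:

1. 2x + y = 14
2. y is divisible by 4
Yes

Take x = 7, y = 0. Substituting into each constraint:
  (1) 2(7) + 0 = 14 ✓
  (2) 0 = 4 × 0, remainder 0 ✓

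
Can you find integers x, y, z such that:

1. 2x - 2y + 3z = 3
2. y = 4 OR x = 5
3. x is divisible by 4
Yes

Take x = -8, y = 4, z = 9. Substituting into each constraint:
  (1) 2(-8) - 2(4) + 3(9) = 3 ✓
  (2) y = 4, target 4 ✓ (first branch holds)
  (3) -8 = 4 × -2, remainder 0 ✓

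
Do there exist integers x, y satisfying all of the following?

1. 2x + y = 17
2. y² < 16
Yes

Take x = 9, y = -1. Substituting into each constraint:
  (1) 2(9) + (-1) = 17 ✓
  (2) y² = (-1)² = 1, and 1 < 16 ✓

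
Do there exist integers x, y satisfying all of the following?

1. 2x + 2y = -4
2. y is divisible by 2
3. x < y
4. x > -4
Yes

Take x = -2, y = 0. Substituting into each constraint:
  (1) 2(-2) + 2(0) = -4 ✓
  (2) 0 = 2 × 0, remainder 0 ✓
  (3) -2 < 0 ✓
  (4) -2 > -4 ✓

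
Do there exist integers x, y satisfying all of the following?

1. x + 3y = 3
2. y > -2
Yes

Take x = 0, y = 1. Substituting into each constraint:
  (1) 0 + 3(1) = 3 ✓
  (2) 1 > -2 ✓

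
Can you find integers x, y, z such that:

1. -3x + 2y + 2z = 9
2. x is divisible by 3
Yes

Take x = 3, y = 11, z = -2. Substituting into each constraint:
  (1) -3(3) + 2(11) + 2(-2) = 9 ✓
  (2) 3 = 3 × 1, remainder 0 ✓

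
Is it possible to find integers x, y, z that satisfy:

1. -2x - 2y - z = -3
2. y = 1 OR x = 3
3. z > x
Yes

Take x = 3, y = -4, z = 5. Substituting into each constraint:
  (1) -2(3) - 2(-4) + (-5) = -3 ✓
  (2) x = 3, target 3 ✓ (second branch holds)
  (3) 5 > 3 ✓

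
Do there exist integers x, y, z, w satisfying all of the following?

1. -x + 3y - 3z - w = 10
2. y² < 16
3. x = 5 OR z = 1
Yes

Take x = 5, y = -1, z = 0, w = -18. Substituting into each constraint:
  (1) (-5) + 3(-1) - 3(0) + 18 = 10 ✓
  (2) y² = (-1)² = 1, and 1 < 16 ✓
  (3) x = 5, target 5 ✓ (first branch holds)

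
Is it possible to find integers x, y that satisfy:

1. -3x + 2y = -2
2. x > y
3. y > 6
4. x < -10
No

A contradictory subset is {-3x + 2y = -2, y > 6, x < -10}. No integer assignment can satisfy these jointly:

  - -3x + 2y = -2: is a linear equation tying the variables together
  - y > 6: bounds one variable relative to a constant
  - x < -10: bounds one variable relative to a constant

Range argument: with x ∈ [−∞, -11], y ∈ [7, ∞], the left side of the equation is at least 47, but the right side is -2 < 47. No integer solution exists.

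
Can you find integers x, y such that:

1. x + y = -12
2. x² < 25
Yes

Take x = 0, y = -12. Substituting into each constraint:
  (1) 0 + (-12) = -12 ✓
  (2) x² = (0)² = 0, and 0 < 25 ✓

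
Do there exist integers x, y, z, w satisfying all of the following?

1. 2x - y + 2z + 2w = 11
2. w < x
Yes

Take x = 0, y = -13, z = 0, w = -1. Substituting into each constraint:
  (1) 2(0) + 13 + 2(0) + 2(-1) = 11 ✓
  (2) -1 < 0 ✓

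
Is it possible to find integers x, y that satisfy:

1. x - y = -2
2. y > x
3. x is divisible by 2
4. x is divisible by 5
Yes

Take x = 0, y = 2. Substituting into each constraint:
  (1) 0 + (-2) = -2 ✓
  (2) 2 > 0 ✓
  (3) 0 = 2 × 0, remainder 0 ✓
  (4) 0 = 5 × 0, remainder 0 ✓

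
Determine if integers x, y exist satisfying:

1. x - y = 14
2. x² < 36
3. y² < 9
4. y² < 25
No

A contradictory subset is {x - y = 14, x² < 36, y² < 9}. No integer assignment can satisfy these jointly:

  - x - y = 14: is a linear equation tying the variables together
  - x² < 36: restricts x to |x| ≤ 5
  - y² < 9: restricts y to |y| ≤ 2

Range argument: with x ∈ [-5, 5], y ∈ [-2, 2], the left side of the equation is at most 7, but the right side is 14 > 7. No integer solution exists.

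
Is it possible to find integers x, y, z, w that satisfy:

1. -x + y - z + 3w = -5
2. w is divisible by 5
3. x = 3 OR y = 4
Yes

Take x = 3, y = -2, z = 0, w = 0. Substituting into each constraint:
  (1) (-3) + (-2) + 0 + 3(0) = -5 ✓
  (2) 0 = 5 × 0, remainder 0 ✓
  (3) x = 3, target 3 ✓ (first branch holds)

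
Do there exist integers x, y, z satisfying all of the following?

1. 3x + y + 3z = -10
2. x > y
Yes

Take x = 0, y = -1, z = -3. Substituting into each constraint:
  (1) 3(0) + (-1) + 3(-3) = -10 ✓
  (2) 0 > -1 ✓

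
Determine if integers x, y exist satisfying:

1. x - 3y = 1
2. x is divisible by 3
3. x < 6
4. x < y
No

A contradictory subset is {x - 3y = 1, x is divisible by 3}. No integer assignment can satisfy these jointly:

  - x - 3y = 1: is a linear equation tying the variables together
  - x is divisible by 3: restricts x to multiples of 3

Modular obstruction: writing x = 3x', every remaining term of the linear equation is divisible by 3, so the left side is ≡ 0 (mod 3); but the right side 1 ≡ 1 (mod 3). No integers can satisfy it.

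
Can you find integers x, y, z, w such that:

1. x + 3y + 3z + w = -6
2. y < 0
Yes

Take x = 0, y = -1, z = -1, w = 0. Substituting into each constraint:
  (1) 0 + 3(-1) + 3(-1) + 0 = -6 ✓
  (2) -1 < 0 ✓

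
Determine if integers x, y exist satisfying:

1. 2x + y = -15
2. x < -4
Yes

Take x = -8, y = 1. Substituting into each constraint:
  (1) 2(-8) + 1 = -15 ✓
  (2) -8 < -4 ✓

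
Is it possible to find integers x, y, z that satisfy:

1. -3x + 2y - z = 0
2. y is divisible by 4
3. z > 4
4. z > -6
Yes

Take x = -2, y = 0, z = 6. Substituting into each constraint:
  (1) -3(-2) + 2(0) + (-6) = 0 ✓
  (2) 0 = 4 × 0, remainder 0 ✓
  (3) 6 > 4 ✓
  (4) 6 > -6 ✓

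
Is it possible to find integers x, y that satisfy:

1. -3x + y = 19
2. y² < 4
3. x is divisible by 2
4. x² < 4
No

A contradictory subset is {-3x + y = 19, y² < 4, x² < 4}. No integer assignment can satisfy these jointly:

  - -3x + y = 19: is a linear equation tying the variables together
  - y² < 4: restricts y to |y| ≤ 1
  - x² < 4: restricts x to |x| ≤ 1

Range argument: with x ∈ [-1, 1], y ∈ [-1, 1], the left side of the equation is at most 4, but the right side is 19 > 4. No integer solution exists.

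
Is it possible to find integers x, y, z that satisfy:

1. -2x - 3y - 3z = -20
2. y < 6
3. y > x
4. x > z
Yes

Take x = 4, y = 5, z = -1. Substituting into each constraint:
  (1) -2(4) - 3(5) - 3(-1) = -20 ✓
  (2) 5 < 6 ✓
  (3) 5 > 4 ✓
  (4) 4 > -1 ✓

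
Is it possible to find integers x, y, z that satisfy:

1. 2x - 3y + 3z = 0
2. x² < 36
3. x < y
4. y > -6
Yes

Take x = 0, y = 1, z = 1. Substituting into each constraint:
  (1) 2(0) - 3(1) + 3(1) = 0 ✓
  (2) x² = (0)² = 0, and 0 < 36 ✓
  (3) 0 < 1 ✓
  (4) 1 > -6 ✓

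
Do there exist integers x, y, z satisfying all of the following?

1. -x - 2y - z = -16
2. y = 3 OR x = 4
Yes

Take x = 4, y = 0, z = 12. Substituting into each constraint:
  (1) (-4) - 2(0) + (-12) = -16 ✓
  (2) x = 4, target 4 ✓ (second branch holds)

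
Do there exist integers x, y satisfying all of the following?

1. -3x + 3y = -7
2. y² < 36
No

Even the single constraint (-3x + 3y = -7) is infeasible over the integers.

  - -3x + 3y = -7: every term on the left is divisible by 3, so the LHS ≡ 0 (mod 3), but the RHS -7 is not — no integer solution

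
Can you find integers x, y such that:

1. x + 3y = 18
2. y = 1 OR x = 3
Yes

Take x = 3, y = 5. Substituting into each constraint:
  (1) 3 + 3(5) = 18 ✓
  (2) x = 3, target 3 ✓ (second branch holds)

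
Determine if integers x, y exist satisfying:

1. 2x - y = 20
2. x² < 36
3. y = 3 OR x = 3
Yes

Take x = 3, y = -14. Substituting into each constraint:
  (1) 2(3) + 14 = 20 ✓
  (2) x² = (3)² = 9, and 9 < 36 ✓
  (3) x = 3, target 3 ✓ (second branch holds)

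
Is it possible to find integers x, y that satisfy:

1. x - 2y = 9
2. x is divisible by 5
Yes

Take x = 15, y = 3. Substituting into each constraint:
  (1) 15 - 2(3) = 9 ✓
  (2) 15 = 5 × 3, remainder 0 ✓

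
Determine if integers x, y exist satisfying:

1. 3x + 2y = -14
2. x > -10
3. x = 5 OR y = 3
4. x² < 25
No

A contradictory subset is {3x + 2y = -14, x = 5 OR y = 3, x² < 25}. No integer assignment can satisfy these jointly:

  - 3x + 2y = -14: is a linear equation tying the variables together
  - x = 5 OR y = 3: forces a choice: either x = 5 or y = 3
  - x² < 25: restricts x to |x| ≤ 4

Split on the disjunction (x = 5 OR y = 3):
  • If x = 5: this contradicts x² < 25, which requires |x| ≤ 4.
  • If y = 3: with y = 3, every remaining term of the linear equation is divisible by 3, so the left side is ≡ 0 (mod 3); but the right side -20 ≡ 1 (mod 3). No integers can satisfy it.
Both branches are infeasible, so the system has no integer solution.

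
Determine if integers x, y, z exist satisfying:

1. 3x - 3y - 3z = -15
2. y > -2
Yes

Take x = 0, y = 5, z = 0. Substituting into each constraint:
  (1) 3(0) - 3(5) - 3(0) = -15 ✓
  (2) 5 > -2 ✓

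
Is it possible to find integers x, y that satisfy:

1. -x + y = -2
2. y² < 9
Yes

Take x = 2, y = 0. Substituting into each constraint:
  (1) (-2) + 0 = -2 ✓
  (2) y² = (0)² = 0, and 0 < 9 ✓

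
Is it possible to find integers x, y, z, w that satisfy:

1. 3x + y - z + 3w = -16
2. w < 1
Yes

Take x = 0, y = -16, z = 0, w = 0. Substituting into each constraint:
  (1) 3(0) + (-16) + 0 + 3(0) = -16 ✓
  (2) 0 < 1 ✓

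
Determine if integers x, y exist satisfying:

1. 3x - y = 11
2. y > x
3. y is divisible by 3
No

A contradictory subset is {3x - y = 11, y is divisible by 3}. No integer assignment can satisfy these jointly:

  - 3x - y = 11: is a linear equation tying the variables together
  - y is divisible by 3: restricts y to multiples of 3

Modular obstruction: writing y = 3y', every remaining term of the linear equation is divisible by 3, so the left side is ≡ 0 (mod 3); but the right side 11 ≡ 2 (mod 3). No integers can satisfy it.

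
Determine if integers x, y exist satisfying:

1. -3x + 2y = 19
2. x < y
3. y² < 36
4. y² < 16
Yes

Take x = -7, y = -1. Substituting into each constraint:
  (1) -3(-7) + 2(-1) = 19 ✓
  (2) -7 < -1 ✓
  (3) y² = (-1)² = 1, and 1 < 36 ✓
  (4) y² = (-1)² = 1, and 1 < 16 ✓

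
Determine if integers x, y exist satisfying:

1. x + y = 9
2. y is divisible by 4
Yes

Take x = 9, y = 0. Substituting into each constraint:
  (1) 9 + 0 = 9 ✓
  (2) 0 = 4 × 0, remainder 0 ✓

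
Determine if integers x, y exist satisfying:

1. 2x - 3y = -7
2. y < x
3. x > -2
Yes

Take x = 10, y = 9. Substituting into each constraint:
  (1) 2(10) - 3(9) = -7 ✓
  (2) 9 < 10 ✓
  (3) 10 > -2 ✓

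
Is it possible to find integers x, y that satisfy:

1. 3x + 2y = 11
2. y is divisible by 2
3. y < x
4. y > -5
Yes

Take x = 5, y = -2. Substituting into each constraint:
  (1) 3(5) + 2(-2) = 11 ✓
  (2) -2 = 2 × -1, remainder 0 ✓
  (3) -2 < 5 ✓
  (4) -2 > -5 ✓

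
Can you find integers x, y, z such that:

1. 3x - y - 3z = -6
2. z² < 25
Yes

Take x = -2, y = 0, z = 0. Substituting into each constraint:
  (1) 3(-2) + 0 - 3(0) = -6 ✓
  (2) z² = (0)² = 0, and 0 < 25 ✓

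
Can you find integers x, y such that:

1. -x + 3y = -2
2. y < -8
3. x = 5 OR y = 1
No

The full constraint system is jointly infeasible over the integers. Each constraint and what it forces:

  - -x + 3y = -2: is a linear equation tying the variables together
  - y < -8: bounds one variable relative to a constant
  - x = 5 OR y = 1: forces a choice: either x = 5 or y = 1

Split on the disjunction (x = 5 OR y = 1):
  • If x = 5: the equation forces y = 1, which contradicts the bound y ≤ -9.
  • If y = 1: this contradicts the bound y ≤ -9.
Both branches are infeasible, so the system has no integer solution.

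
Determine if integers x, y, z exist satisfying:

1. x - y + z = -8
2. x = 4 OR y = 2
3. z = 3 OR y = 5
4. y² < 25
Yes

Take x = -9, y = 2, z = 3. Substituting into each constraint:
  (1) (-9) + (-2) + 3 = -8 ✓
  (2) y = 2, target 2 ✓ (second branch holds)
  (3) z = 3, target 3 ✓ (first branch holds)
  (4) y² = (2)² = 4, and 4 < 25 ✓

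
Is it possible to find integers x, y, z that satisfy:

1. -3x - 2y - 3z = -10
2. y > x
Yes

Take x = 1, y = 2, z = 1. Substituting into each constraint:
  (1) -3(1) - 2(2) - 3(1) = -10 ✓
  (2) 2 > 1 ✓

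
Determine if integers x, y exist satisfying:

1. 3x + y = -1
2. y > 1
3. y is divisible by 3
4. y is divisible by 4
No

A contradictory subset is {3x + y = -1, y is divisible by 3}. No integer assignment can satisfy these jointly:

  - 3x + y = -1: is a linear equation tying the variables together
  - y is divisible by 3: restricts y to multiples of 3

Modular obstruction: writing y = 3y', every remaining term of the linear equation is divisible by 3, so the left side is ≡ 0 (mod 3); but the right side -1 ≡ 2 (mod 3). No integers can satisfy it.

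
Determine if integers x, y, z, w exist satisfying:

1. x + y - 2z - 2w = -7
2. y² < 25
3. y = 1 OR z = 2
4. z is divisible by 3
Yes

Take x = -8, y = 1, z = 0, w = 0. Substituting into each constraint:
  (1) (-8) + 1 - 2(0) - 2(0) = -7 ✓
  (2) y² = (1)² = 1, and 1 < 25 ✓
  (3) y = 1, target 1 ✓ (first branch holds)
  (4) 0 = 3 × 0, remainder 0 ✓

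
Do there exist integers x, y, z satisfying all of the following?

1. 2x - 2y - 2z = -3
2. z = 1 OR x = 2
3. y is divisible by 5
No

Even the single constraint (2x - 2y - 2z = -3) is infeasible over the integers.

  - 2x - 2y - 2z = -3: every term on the left is divisible by 2, so the LHS ≡ 0 (mod 2), but the RHS -3 is not — no integer solution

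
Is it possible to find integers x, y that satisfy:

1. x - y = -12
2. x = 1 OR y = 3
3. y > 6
Yes

Take x = 1, y = 13. Substituting into each constraint:
  (1) 1 + (-13) = -12 ✓
  (2) x = 1, target 1 ✓ (first branch holds)
  (3) 13 > 6 ✓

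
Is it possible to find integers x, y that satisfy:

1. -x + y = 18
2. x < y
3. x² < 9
Yes

Take x = 0, y = 18. Substituting into each constraint:
  (1) 0 + 18 = 18 ✓
  (2) 0 < 18 ✓
  (3) x² = (0)² = 0, and 0 < 9 ✓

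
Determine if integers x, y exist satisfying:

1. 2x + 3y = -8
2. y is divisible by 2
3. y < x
Yes

Take x = -1, y = -2. Substituting into each constraint:
  (1) 2(-1) + 3(-2) = -8 ✓
  (2) -2 = 2 × -1, remainder 0 ✓
  (3) -2 < -1 ✓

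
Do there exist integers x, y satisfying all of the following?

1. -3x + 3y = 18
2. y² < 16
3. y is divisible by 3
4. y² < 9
Yes

Take x = -6, y = 0. Substituting into each constraint:
  (1) -3(-6) + 3(0) = 18 ✓
  (2) y² = (0)² = 0, and 0 < 16 ✓
  (3) 0 = 3 × 0, remainder 0 ✓
  (4) y² = (0)² = 0, and 0 < 9 ✓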